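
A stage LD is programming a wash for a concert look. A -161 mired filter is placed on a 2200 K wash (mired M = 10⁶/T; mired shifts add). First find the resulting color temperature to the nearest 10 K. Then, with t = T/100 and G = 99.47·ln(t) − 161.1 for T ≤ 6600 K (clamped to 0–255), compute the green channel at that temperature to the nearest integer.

190

M_in = 10⁶/2200 = 454.55; M_out = 454.55 + (-161) = 293.55.
T_out = 10⁶/293.55 = 3406.6 K → 3410 K; t = 34.1.
G = 99.47·ln 34.1 − 161.1 = 99.47·3.5293 − 161.1 = 189.959.
Rounded: 190.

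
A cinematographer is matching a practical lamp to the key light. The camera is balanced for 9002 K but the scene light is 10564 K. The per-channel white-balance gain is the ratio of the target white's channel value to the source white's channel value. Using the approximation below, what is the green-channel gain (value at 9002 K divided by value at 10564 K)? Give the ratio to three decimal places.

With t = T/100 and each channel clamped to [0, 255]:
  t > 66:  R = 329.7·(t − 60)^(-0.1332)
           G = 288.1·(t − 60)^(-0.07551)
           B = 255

1.032

At 10564 K (t = 105.64):
  G = 288.1·(105.64 − 60)^(-0.07551) = 288.1·45.64^(-0.07551) = 288.1·0.74938 = 215.897.
At 9002 K (t = 90.02):
  G = 288.1·(90.02 − 60)^(-0.07551) = 288.1·30.02^(-0.07551) = 288.1·0.77347 = 222.835.
Gain = 222.835 / 215.897 = 1.0321 → 1.032.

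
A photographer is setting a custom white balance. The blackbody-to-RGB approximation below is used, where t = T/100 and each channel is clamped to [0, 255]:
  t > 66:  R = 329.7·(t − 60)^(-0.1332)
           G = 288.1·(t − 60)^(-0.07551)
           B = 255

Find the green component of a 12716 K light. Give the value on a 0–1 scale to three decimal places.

t = 12716/100 = 127.16; the t > 66 branch applies.
G = 288.1·(127.16 − 60)^(-0.07551) = 288.1·67.16^(-0.07551) = 288.1·0.72784 = 209.690.
On a 0–1 scale: 209.690/255 = 0.8223 → 0.822.

0.822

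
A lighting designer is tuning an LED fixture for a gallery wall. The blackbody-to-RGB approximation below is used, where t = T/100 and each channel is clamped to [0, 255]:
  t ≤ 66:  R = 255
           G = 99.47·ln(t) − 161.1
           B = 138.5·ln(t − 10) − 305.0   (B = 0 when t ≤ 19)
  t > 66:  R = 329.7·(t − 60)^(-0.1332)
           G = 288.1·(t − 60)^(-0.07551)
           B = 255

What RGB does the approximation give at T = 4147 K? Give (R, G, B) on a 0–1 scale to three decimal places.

(1.000, 0.821, 0.677)

t = 4147/100 = 41.47; the t ≤ 66 branch applies.
R = 255 by definition for t ≤ 66.
G = 99.47·ln 41.47 − 161.1 = 99.47·3.7250 − 161.1 = 209.423.
B = 138.5·ln(41.47 − 10) − 305.0 = 138.5·ln 31.47 − 305.0 = 138.5·3.4490 − 305.0 = 172.691.
Dividing each by 255: (1.0000, 0.8213, 0.6772) → (1.000, 0.821, 0.677).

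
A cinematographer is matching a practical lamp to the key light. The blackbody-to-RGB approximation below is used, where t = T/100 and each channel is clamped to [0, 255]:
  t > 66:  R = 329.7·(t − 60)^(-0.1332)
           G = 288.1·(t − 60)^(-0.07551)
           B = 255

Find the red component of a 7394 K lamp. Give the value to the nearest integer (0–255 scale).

232

t = 7394/100 = 73.94; the t > 66 branch applies.
R = 329.7·(73.94 − 60)^(-0.1332) = 329.7·13.94^(-0.1332) = 329.7·0.70402 = 232.115.
Rounded: 232.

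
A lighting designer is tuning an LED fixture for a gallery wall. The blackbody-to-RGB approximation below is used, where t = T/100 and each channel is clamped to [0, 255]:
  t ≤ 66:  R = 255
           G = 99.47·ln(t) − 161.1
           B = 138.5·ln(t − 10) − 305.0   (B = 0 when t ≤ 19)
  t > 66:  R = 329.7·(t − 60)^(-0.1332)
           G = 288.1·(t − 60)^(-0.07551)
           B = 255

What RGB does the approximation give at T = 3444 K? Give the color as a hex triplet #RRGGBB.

t = 3444/100 = 34.44; the t ≤ 66 branch applies.
R = 255 by definition for t ≤ 66.
G = 99.47·ln 34.44 − 161.1 = 99.47·3.5392 − 161.1 = 190.946.
B = 138.5·ln(34.44 − 10) − 305.0 = 138.5·ln 24.44 − 305.0 = 138.5·3.1962 − 305.0 = 137.677.
Rounded: (255, 191, 138).
In hex: #FFBF8A.

#FFBF8A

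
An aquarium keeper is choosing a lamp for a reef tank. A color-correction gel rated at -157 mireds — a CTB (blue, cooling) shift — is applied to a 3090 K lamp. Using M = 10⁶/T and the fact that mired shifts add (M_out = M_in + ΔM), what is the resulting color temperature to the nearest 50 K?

M_in = 10⁶/3090 = 323.62 mireds.
M_out = 323.62 + (-157) = 166.62 mireds.
T_out = 10⁶/166.62 = 6001.5 K → 6000 K.

6000 K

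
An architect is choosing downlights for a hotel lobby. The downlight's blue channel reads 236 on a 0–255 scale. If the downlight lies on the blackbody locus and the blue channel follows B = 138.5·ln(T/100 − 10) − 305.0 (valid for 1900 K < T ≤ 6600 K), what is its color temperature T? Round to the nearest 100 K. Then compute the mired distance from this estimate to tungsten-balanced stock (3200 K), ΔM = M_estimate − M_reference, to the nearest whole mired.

-146 mireds

ln(t − 10) = (236 + 305.0) / 138.5 = 3.9061.
t − 10 = e^3.9061 = 49.707, so t = 59.707.
T = 100·t = 5971 K → 6000 K to the nearest 100 K.
M_estimate = 10⁶/6000 = 166.67; M_reference = 10⁶/3200 = 312.50.
ΔM = 166.67 − 312.50 = -145.83 → -146 mireds.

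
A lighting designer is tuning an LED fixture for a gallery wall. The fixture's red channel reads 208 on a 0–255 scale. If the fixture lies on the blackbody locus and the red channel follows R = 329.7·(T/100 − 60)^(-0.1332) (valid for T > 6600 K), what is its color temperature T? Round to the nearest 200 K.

9200 K

(t − 60)^(-0.1332) = 208/329.7 = 0.63088.
t − 60 = 0.63088^(1/-0.1332) = 0.63088^(-7.508) = 31.763, so t = 91.763.
T = 100·t = 9176 K → 9200 K to the nearest 200 K.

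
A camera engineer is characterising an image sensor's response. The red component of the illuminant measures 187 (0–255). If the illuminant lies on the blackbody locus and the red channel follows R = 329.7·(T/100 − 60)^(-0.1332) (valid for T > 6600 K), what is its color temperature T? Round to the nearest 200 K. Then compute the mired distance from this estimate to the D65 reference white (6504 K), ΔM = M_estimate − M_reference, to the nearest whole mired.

(t − 60)^(-0.1332) = 187/329.7 = 0.56718.
t − 60 = 0.56718^(1/-0.1332) = 0.56718^(-7.508) = 70.620, so t = 130.620.
T = 100·t = 13062 K → 13000 K to the nearest 200 K.
M_estimate = 10⁶/13000 = 76.92; M_reference = 10⁶/6504 = 153.75.
ΔM = 76.92 − 153.75 = -76.83 → -77 mireds.

-77 mireds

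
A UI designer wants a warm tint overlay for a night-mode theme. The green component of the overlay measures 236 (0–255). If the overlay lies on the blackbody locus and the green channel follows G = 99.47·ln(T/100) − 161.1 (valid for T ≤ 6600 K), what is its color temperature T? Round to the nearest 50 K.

5400 K

ln t = (236 + 161.1) / 99.47 = 3.9922.
t = e^3.9922 = 54.172.
T = 100·t = 5417 K → 5400 K to the nearest 50 K.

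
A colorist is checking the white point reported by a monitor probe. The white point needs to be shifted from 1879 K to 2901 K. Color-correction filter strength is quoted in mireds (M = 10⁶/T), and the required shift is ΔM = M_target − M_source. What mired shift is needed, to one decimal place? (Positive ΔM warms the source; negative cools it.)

M_source = 10⁶/1879 = 532.198; M_target = 10⁶/2901 = 344.709.
ΔM = 344.709 − 532.198 = -187.489 → -187.5 mireds, a cooling shift.

-187.5 mireds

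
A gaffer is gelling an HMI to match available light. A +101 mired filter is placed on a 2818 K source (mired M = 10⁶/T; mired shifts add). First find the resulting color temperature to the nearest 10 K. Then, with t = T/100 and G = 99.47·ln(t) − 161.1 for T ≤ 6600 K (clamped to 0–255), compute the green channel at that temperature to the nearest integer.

146

M_in = 10⁶/2818 = 354.86; M_out = 354.86 + (+101) = 455.86.
T_out = 10⁶/455.86 = 2193.6 K → 2190 K; t = 21.9.
G = 99.47·ln 21.9 − 161.1 = 99.47·3.0865 − 161.1 = 145.913.
Rounded: 146.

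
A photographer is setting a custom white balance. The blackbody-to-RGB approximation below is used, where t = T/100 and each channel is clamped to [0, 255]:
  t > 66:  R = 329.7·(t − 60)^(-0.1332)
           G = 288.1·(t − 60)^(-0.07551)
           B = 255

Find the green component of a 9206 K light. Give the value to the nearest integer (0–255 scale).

222

t = 9206/100 = 92.06; the t > 66 branch applies.
G = 288.1·(92.06 − 60)^(-0.07551) = 288.1·32.06^(-0.07551) = 288.1·0.76963 = 221.732.
Rounded: 222.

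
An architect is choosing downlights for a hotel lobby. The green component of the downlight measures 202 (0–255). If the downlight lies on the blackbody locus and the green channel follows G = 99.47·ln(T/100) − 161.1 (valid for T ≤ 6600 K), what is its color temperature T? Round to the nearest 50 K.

3850 K

ln t = (202 + 161.1) / 99.47 = 3.6503.
t = e^3.6503 = 38.488.
T = 100·t = 3849 K → 3850 K to the nearest 50 K.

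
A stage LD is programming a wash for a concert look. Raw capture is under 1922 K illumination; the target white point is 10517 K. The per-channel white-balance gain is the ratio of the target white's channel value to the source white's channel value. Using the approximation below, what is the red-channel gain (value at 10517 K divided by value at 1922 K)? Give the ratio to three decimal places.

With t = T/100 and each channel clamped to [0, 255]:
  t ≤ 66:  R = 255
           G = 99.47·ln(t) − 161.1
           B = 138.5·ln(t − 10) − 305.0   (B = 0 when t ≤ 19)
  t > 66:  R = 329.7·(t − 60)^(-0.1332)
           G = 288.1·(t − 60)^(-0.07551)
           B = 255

0.778

At 1922 K (t = 19.22):
  R = 255 by definition for t ≤ 66.
At 10517 K (t = 105.17):
  R = 329.7·(105.17 − 60)^(-0.1332) = 329.7·45.17^(-0.1332) = 329.7·0.60197 = 198.469.
Gain = 198.469 / 255.000 = 0.7783 → 0.778.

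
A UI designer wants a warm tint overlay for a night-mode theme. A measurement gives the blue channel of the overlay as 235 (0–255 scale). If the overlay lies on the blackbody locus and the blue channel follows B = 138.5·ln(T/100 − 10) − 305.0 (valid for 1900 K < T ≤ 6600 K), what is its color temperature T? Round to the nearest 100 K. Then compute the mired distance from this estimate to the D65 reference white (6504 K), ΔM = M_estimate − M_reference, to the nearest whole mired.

+16 mireds

ln(t − 10) = (235 + 305.0) / 138.5 = 3.8989.
t − 10 = e^3.8989 = 49.349, so t = 59.349.
T = 100·t = 5935 K → 5900 K to the nearest 100 K.
M_estimate = 10⁶/5900 = 169.49; M_reference = 10⁶/6504 = 153.75.
ΔM = 169.49 − 153.75 = 15.74 → +16 mireds.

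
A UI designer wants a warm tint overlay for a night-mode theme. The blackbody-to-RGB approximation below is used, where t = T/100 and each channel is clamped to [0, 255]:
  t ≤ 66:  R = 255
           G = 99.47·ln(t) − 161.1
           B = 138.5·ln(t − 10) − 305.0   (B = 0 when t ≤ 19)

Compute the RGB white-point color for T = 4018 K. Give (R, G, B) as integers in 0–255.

t = 4018/100 = 40.18; the t ≤ 66 branch applies.
R = 255 by definition for t ≤ 66.
G = 99.47·ln 40.18 − 161.1 = 99.47·3.6934 − 161.1 = 206.279.
B = 138.5·ln(40.18 − 10) − 305.0 = 138.5·ln 30.18 − 305.0 = 138.5·3.4072 − 305.0 = 166.894.
Rounded: (255, 206, 167).

(255, 206, 167)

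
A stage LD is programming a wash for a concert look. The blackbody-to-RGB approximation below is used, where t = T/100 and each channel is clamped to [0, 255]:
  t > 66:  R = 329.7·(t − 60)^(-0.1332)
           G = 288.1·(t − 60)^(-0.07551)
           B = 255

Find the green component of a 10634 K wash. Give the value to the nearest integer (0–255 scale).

216

t = 10634/100 = 106.34; the t > 66 branch applies.
G = 288.1·(106.34 − 60)^(-0.07551) = 288.1·46.34^(-0.07551) = 288.1·0.74852 = 215.649.
Rounded: 216.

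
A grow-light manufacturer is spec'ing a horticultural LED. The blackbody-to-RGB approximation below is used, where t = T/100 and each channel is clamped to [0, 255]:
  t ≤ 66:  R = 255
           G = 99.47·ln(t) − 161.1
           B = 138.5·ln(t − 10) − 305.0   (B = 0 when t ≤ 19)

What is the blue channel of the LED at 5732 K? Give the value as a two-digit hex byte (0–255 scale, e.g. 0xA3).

0xE5

t = 5732/100 = 57.32; the t ≤ 66 branch applies.
B = 138.5·ln(57.32 − 10) − 305.0 = 138.5·ln 47.32 − 305.0 = 138.5·3.8569 − 305.0 = 229.185.
Rounded: 229; in hex, 0xE5.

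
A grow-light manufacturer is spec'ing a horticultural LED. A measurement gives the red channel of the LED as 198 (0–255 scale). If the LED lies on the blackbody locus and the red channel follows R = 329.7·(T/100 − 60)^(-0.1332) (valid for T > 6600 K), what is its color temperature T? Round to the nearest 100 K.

(t − 60)^(-0.1332) = 198/329.7 = 0.60055.
t − 60 = 0.60055^(1/-0.1332) = 0.60055^(-7.508) = 45.980, so t = 105.980.
T = 100·t = 10598 K → 10600 K to the nearest 100 K.

10600 K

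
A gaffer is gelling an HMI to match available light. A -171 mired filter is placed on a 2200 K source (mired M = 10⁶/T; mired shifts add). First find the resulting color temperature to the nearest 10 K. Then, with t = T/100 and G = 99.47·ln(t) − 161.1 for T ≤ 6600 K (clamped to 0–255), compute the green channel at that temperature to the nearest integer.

M_in = 10⁶/2200 = 454.55; M_out = 454.55 + (-171) = 283.55.
T_out = 10⁶/283.55 = 3526.8 K → 3530 K; t = 35.3.
G = 99.47·ln 35.3 − 161.1 = 99.47·3.5639 − 161.1 = 193.399.
Rounded: 193.

193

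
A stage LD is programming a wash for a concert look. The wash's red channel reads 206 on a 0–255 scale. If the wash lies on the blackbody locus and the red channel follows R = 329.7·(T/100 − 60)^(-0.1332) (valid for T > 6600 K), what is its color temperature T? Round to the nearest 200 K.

(t − 60)^(-0.1332) = 206/329.7 = 0.62481.
t − 60 = 0.62481^(1/-0.1332) = 0.62481^(-7.508) = 34.152, so t = 94.152.
T = 100·t = 9415 K → 9400 K to the nearest 200 K.

9400 K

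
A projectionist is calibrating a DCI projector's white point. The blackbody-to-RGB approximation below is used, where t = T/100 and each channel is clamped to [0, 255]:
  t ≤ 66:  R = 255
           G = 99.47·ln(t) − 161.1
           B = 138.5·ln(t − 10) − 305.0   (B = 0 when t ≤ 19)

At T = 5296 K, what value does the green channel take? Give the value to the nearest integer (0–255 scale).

t = 5296/100 = 52.96; the t ≤ 66 branch applies.
G = 99.47·ln 52.96 − 161.1 = 99.47·3.9695 − 161.1 = 233.750.
Rounded: 234.

234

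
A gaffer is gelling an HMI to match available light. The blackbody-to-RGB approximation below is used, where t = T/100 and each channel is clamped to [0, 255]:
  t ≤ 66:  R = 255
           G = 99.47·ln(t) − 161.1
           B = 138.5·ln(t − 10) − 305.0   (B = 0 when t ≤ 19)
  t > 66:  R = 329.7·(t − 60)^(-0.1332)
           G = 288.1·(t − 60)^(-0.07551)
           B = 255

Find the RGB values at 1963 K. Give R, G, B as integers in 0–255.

R=255, G=135, B=9

t = 1963/100 = 19.63; the t ≤ 66 branch applies.
R = 255 by definition for t ≤ 66.
G = 99.47·ln 19.63 − 161.1 = 99.47·2.9771 − 161.1 = 135.028.
B = 138.5·ln(19.63 − 10) − 305.0 = 138.5·ln 9.63 − 305.0 = 138.5·2.2649 − 305.0 = 8.686.
Rounded: (255, 135, 9).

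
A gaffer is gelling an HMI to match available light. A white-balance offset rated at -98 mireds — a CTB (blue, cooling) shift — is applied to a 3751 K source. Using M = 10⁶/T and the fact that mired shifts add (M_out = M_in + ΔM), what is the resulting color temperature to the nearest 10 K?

5930 K

M_in = 10⁶/3751 = 266.60 mireds.
M_out = 266.60 + (-98) = 168.60 mireds.
T_out = 10⁶/168.60 = 5931.4 K → 5930 K.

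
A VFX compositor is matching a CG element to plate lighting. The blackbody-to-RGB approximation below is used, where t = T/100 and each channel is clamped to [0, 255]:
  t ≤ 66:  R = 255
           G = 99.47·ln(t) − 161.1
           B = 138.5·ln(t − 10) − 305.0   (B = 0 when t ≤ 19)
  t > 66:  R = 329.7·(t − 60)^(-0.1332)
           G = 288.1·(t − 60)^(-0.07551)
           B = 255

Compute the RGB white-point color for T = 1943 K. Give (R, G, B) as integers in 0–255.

(255, 134, 6)

t = 1943/100 = 19.43; the t ≤ 66 branch applies.
R = 255 by definition for t ≤ 66.
G = 99.47·ln 19.43 − 161.1 = 99.47·2.9668 − 161.1 = 134.009.
B = 138.5·ln(19.43 − 10) − 305.0 = 138.5·ln 9.43 − 305.0 = 138.5·2.2439 − 305.0 = 5.780.
Rounded: (255, 134, 6).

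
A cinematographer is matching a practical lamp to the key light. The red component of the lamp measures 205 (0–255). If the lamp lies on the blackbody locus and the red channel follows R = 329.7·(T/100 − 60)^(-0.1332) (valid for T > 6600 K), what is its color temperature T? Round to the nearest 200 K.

9600 K

(t − 60)^(-0.1332) = 205/329.7 = 0.62178.
t − 60 = 0.62178^(1/-0.1332) = 0.62178^(-7.508) = 35.423, so t = 95.423.
T = 100·t = 9542 K → 9600 K to the nearest 200 K.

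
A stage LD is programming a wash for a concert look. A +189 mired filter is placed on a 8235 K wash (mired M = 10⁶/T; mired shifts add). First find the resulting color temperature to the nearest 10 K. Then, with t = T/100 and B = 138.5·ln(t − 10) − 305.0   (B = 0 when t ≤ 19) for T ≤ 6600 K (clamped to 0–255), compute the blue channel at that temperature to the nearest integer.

M_in = 10⁶/8235 = 121.43; M_out = 121.43 + (+189) = 310.43.
T_out = 10⁶/310.43 = 3221.3 K → 3220 K; t = 32.2.
B = 138.5·ln(32.2 − 10) − 305.0 = 138.5·ln 22.2 − 305.0 = 138.5·3.1001 − 305.0 = 124.363.
Rounded: 124.

124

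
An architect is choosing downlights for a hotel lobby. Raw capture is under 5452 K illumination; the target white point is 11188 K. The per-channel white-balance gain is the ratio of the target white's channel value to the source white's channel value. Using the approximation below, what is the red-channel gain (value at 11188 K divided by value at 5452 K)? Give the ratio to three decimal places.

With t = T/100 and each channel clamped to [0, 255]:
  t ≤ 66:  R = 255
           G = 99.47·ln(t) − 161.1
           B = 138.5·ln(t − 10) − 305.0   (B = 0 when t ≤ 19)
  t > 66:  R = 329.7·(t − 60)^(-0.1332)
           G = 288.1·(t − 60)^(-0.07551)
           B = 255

At 5452 K (t = 54.52):
  R = 255 by definition for t ≤ 66.
At 11188 K (t = 111.88):
  R = 329.7·(111.88 − 60)^(-0.1332) = 329.7·51.88^(-0.1332) = 329.7·0.59097 = 194.841.
Gain = 194.841 / 255.000 = 0.7641 → 0.764.

0.764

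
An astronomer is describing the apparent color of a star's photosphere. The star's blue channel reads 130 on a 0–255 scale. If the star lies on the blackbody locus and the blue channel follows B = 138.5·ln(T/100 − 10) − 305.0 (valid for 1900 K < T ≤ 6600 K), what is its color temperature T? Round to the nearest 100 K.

ln(t − 10) = (130 + 305.0) / 138.5 = 3.1408.
t − 10 = e^3.1408 = 23.122, so t = 33.122.
T = 100·t = 3312 K → 3300 K to the nearest 100 K.

3300 K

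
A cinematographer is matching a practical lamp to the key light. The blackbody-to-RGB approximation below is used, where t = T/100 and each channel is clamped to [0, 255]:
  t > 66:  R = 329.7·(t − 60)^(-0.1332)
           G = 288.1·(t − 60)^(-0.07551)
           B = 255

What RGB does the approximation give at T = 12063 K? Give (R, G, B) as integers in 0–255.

(191, 211, 255)

t = 12063/100 = 120.63; the t > 66 branch applies.
R = 329.7·(120.63 − 60)^(-0.1332) = 329.7·60.63^(-0.1332) = 329.7·0.57882 = 190.838.
G = 288.1·(120.63 − 60)^(-0.07551) = 288.1·60.63^(-0.07551) = 288.1·0.73348 = 211.316.
B = 255 by definition for t > 66.
Rounded: (191, 211, 255).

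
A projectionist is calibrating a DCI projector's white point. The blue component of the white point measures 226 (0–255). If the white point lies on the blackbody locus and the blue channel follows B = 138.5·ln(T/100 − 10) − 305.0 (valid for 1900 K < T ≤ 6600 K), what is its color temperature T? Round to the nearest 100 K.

ln(t − 10) = (226 + 305.0) / 138.5 = 3.8339.
t − 10 = e^3.8339 = 46.244, so t = 56.244.
T = 100·t = 5624 K → 5600 K to the nearest 100 K.

5600 K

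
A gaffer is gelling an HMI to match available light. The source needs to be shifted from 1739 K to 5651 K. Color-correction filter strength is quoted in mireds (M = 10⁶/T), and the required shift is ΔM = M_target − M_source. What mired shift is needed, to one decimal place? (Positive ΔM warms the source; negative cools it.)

M_source = 10⁶/1739 = 575.043; M_target = 10⁶/5651 = 176.960.
ΔM = 176.960 − 575.043 = -398.083 → -398.1 mireds, a cooling shift.

-398.1 mireds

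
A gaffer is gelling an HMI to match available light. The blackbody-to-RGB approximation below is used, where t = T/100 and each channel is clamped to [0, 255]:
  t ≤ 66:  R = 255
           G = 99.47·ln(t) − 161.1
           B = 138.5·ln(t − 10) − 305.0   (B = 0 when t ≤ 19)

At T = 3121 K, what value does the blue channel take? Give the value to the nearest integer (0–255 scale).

118

t = 3121/100 = 31.21; the t ≤ 66 branch applies.
B = 138.5·ln(31.21 − 10) − 305.0 = 138.5·ln 21.21 − 305.0 = 138.5·3.0545 − 305.0 = 118.044.
Rounded: 118.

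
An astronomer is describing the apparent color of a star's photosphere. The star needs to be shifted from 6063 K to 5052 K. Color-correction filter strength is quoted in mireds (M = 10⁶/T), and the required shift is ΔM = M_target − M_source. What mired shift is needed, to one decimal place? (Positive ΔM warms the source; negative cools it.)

M_source = 10⁶/6063 = 164.935; M_target = 10⁶/5052 = 197.941.
ΔM = 197.941 − 164.935 = 33.007 → +33.0 mireds, a warming shift.

+33.0 mireds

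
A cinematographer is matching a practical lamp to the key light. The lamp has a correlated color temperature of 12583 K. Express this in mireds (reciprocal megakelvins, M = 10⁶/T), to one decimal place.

79.5 mireds

M = 10⁶ / 12583 = 79.472 → 79.5 mireds.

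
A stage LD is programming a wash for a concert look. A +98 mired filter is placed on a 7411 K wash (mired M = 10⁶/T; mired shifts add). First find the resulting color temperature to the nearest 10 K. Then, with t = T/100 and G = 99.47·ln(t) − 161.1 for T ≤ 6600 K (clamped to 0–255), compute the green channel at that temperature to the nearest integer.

M_in = 10⁶/7411 = 134.93; M_out = 134.93 + (+98) = 232.93.
T_out = 10⁶/232.93 = 4293.1 K → 4290 K; t = 42.9.
G = 99.47·ln 42.9 − 161.1 = 99.47·3.7589 − 161.1 = 212.795.
Rounded: 213.

213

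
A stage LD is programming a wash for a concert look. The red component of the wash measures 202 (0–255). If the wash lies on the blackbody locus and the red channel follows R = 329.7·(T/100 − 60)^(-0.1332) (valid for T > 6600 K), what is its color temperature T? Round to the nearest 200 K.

10000 K

(t − 60)^(-0.1332) = 202/329.7 = 0.61268.
t − 60 = 0.61268^(1/-0.1332) = 0.61268^(-7.508) = 39.569, so t = 99.569.
T = 100·t = 9957 K → 10000 K to the nearest 200 K.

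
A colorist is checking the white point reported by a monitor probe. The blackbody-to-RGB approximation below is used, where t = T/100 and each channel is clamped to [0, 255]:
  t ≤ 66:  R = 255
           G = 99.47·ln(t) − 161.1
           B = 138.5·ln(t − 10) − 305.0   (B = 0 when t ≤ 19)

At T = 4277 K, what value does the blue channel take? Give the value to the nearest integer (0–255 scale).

178

t = 4277/100 = 42.77; the t ≤ 66 branch applies.
B = 138.5·ln(42.77 − 10) − 305.0 = 138.5·ln 32.77 − 305.0 = 138.5·3.4895 − 305.0 = 178.298.
Rounded: 178.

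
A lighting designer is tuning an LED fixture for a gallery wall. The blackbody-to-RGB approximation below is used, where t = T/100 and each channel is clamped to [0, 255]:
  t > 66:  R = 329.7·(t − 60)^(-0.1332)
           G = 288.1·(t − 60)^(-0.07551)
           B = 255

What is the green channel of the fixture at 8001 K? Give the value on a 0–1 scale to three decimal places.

0.901

t = 8001/100 = 80.01; the t > 66 branch applies.
G = 288.1·(80.01 − 60)^(-0.07551) = 288.1·20.01^(-0.07551) = 288.1·0.79752 = 229.766.
On a 0–1 scale: 229.766/255 = 0.9010 → 0.901.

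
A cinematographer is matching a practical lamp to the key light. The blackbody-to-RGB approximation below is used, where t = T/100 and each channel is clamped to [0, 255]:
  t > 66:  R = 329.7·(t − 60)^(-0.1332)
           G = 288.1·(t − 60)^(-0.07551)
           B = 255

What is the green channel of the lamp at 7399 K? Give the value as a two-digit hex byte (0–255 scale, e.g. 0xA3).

t = 7399/100 = 73.99; the t > 66 branch applies.
G = 288.1·(73.99 − 60)^(-0.07551) = 288.1·13.99^(-0.07551) = 288.1·0.81937 = 236.060.
Rounded: 236; in hex, 0xEC.

0xEC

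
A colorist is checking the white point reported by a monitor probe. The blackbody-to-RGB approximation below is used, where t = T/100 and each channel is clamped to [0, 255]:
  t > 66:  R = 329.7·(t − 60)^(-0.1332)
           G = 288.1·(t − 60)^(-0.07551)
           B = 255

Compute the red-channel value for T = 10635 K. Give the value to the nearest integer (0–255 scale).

t = 10635/100 = 106.35; the t > 66 branch applies.
R = 329.7·(106.35 − 60)^(-0.1332) = 329.7·46.35^(-0.1332) = 329.7·0.59990 = 197.789.
Rounded: 198.

198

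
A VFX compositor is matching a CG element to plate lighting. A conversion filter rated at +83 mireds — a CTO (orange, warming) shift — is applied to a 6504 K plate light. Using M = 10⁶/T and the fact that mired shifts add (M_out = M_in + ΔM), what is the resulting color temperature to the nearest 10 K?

4220 K

M_in = 10⁶/6504 = 153.75 mireds.
M_out = 153.75 + (+83) = 236.75 mireds.
T_out = 10⁶/236.75 = 4223.8 K → 4220 K.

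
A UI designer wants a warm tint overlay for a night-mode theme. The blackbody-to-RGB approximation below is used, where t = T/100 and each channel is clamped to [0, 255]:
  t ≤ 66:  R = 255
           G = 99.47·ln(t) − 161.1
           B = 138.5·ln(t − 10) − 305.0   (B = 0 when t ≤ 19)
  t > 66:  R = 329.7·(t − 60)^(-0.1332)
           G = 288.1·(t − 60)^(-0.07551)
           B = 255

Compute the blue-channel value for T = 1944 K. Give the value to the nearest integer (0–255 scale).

6

t = 1944/100 = 19.44; the t ≤ 66 branch applies.
B = 138.5·ln(19.44 − 10) − 305.0 = 138.5·ln 9.44 − 305.0 = 138.5·2.2450 − 305.0 = 5.926.
Rounded: 6.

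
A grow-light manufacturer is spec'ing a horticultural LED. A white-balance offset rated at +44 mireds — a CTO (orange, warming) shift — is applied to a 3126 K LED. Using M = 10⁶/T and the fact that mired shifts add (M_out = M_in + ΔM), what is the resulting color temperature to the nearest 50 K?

2750 K

M_in = 10⁶/3126 = 319.90 mireds.
M_out = 319.90 + (+44) = 363.90 mireds.
T_out = 10⁶/363.90 = 2748.0 K → 2750 K.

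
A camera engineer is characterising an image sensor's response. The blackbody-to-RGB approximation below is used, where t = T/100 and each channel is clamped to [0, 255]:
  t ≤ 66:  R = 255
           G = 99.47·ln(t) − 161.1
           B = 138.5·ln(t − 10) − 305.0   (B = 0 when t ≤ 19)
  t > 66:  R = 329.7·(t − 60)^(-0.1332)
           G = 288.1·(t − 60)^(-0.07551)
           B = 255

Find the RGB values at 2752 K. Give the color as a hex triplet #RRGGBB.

#FFA95C

t = 2752/100 = 27.52; the t ≤ 66 branch applies.
R = 255 by definition for t ≤ 66.
G = 99.47·ln 27.52 − 161.1 = 99.47·3.3149 − 161.1 = 168.634.
B = 138.5·ln(27.52 − 10) − 305.0 = 138.5·ln 17.52 − 305.0 = 138.5·2.8633 − 305.0 = 91.573.
Rounded: (255, 169, 92).
In hex: #FFA95C.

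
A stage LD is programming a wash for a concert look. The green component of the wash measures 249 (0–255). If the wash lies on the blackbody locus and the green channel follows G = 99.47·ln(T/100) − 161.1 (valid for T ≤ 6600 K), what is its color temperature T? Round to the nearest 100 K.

6200 K

ln t = (249 + 161.1) / 99.47 = 4.1229.
t = e^4.1229 = 61.735.
T = 100·t = 6174 K → 6200 K to the nearest 100 K.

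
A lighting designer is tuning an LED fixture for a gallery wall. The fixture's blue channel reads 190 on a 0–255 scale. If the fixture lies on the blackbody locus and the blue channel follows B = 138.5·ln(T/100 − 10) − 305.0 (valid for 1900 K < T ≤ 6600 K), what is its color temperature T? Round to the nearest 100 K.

ln(t − 10) = (190 + 305.0) / 138.5 = 3.5740.
t − 10 = e^3.5740 = 35.659, so t = 45.659.
T = 100·t = 4566 K → 4600 K to the nearest 100 K.

4600 K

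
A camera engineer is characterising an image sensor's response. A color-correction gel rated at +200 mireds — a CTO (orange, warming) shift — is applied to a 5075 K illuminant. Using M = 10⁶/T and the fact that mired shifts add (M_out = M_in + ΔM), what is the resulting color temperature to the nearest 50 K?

2500 K

M_in = 10⁶/5075 = 197.04 mireds.
M_out = 197.04 + (+200) = 397.04 mireds.
T_out = 10⁶/397.04 = 2518.6 K → 2500 K.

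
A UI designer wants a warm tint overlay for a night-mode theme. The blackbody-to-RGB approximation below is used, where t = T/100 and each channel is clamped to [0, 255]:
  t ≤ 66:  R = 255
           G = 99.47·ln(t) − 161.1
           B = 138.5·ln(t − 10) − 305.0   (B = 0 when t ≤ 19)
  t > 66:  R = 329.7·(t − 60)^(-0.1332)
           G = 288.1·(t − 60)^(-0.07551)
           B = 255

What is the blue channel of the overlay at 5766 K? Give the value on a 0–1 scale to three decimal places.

0.903

t = 5766/100 = 57.66; the t ≤ 66 branch applies.
B = 138.5·ln(57.66 − 10) − 305.0 = 138.5·ln 47.66 − 305.0 = 138.5·3.8641 − 305.0 = 230.177.
On a 0–1 scale: 230.177/255 = 0.9027 → 0.903.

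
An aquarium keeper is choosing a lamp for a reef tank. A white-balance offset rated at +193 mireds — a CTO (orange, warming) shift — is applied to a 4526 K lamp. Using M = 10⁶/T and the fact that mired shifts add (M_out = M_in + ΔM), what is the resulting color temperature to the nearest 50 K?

M_in = 10⁶/4526 = 220.95 mireds.
M_out = 220.95 + (+193) = 413.95 mireds.
T_out = 10⁶/413.95 = 2415.8 K → 2400 K.

2400 K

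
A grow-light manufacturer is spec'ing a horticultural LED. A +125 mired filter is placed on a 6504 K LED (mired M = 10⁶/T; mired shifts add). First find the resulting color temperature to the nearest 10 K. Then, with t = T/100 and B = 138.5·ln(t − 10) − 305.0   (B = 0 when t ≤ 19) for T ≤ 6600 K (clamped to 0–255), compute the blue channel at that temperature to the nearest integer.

146

M_in = 10⁶/6504 = 153.75; M_out = 153.75 + (+125) = 278.75.
T_out = 10⁶/278.75 = 3587.4 K → 3590 K; t = 35.9.
B = 138.5·ln(35.9 − 10) − 305.0 = 138.5·ln 25.9 − 305.0 = 138.5·3.2542 − 305.0 = 145.713.
Rounded: 146.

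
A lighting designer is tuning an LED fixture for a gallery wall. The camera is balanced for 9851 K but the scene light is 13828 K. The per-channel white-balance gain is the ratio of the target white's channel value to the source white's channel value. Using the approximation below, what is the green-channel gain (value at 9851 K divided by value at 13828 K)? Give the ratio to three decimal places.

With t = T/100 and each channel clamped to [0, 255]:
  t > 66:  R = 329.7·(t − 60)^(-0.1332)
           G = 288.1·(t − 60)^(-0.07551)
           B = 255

1.055

At 13828 K (t = 138.28):
  G = 288.1·(138.28 − 60)^(-0.07551) = 288.1·78.28^(-0.07551) = 288.1·0.71947 = 207.278.
At 9851 K (t = 98.51):
  G = 288.1·(98.51 − 60)^(-0.07551) = 288.1·38.51^(-0.07551) = 288.1·0.75906 = 218.684.
Gain = 218.684 / 207.278 = 1.0550 → 1.055.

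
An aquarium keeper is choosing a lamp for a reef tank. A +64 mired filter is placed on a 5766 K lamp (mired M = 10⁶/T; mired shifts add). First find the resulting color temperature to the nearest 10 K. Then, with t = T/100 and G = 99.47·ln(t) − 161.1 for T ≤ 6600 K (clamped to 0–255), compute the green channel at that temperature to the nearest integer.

211

M_in = 10⁶/5766 = 173.43; M_out = 173.43 + (+64) = 237.43.
T_out = 10⁶/237.43 = 4211.8 K → 4210 K; t = 42.1.
G = 99.47·ln 42.1 − 161.1 = 99.47·3.7400 − 161.1 = 210.923.
Rounded: 211.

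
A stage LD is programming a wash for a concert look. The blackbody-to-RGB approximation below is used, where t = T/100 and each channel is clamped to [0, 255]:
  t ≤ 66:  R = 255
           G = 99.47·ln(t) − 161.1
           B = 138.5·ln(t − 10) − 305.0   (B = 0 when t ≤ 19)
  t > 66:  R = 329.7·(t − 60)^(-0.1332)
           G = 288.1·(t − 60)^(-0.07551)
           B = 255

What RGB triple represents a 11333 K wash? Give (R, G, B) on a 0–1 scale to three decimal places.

t = 11333/100 = 113.33; the t > 66 branch applies.
R = 329.7·(113.33 − 60)^(-0.1332) = 329.7·53.33^(-0.1332) = 329.7·0.58880 = 194.127.
G = 288.1·(113.33 − 60)^(-0.07551) = 288.1·53.33^(-0.07551) = 288.1·0.74062 = 213.373.
B = 255 by definition for t > 66.
Dividing each by 255: (0.7613, 0.8368, 1.0000) → (0.761, 0.837, 1.000).

(0.761, 0.837, 1.000)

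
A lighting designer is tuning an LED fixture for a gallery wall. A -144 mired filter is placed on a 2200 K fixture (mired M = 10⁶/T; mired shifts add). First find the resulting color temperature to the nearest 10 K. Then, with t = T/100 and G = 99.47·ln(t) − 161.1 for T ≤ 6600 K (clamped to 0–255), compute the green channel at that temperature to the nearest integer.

M_in = 10⁶/2200 = 454.55; M_out = 454.55 + (-144) = 310.55.
T_out = 10⁶/310.55 = 3220.1 K → 3220 K; t = 32.2.
G = 99.47·ln 32.2 − 161.1 = 99.47·3.4720 − 161.1 = 184.257.
Rounded: 184.

184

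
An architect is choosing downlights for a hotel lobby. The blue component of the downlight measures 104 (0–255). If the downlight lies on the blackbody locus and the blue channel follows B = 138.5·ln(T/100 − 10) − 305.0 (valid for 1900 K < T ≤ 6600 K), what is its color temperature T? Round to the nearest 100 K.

ln(t − 10) = (104 + 305.0) / 138.5 = 2.9531.
t − 10 = e^2.9531 = 19.165, so t = 29.165.
T = 100·t = 2916 K → 2900 K to the nearest 100 K.

2900 K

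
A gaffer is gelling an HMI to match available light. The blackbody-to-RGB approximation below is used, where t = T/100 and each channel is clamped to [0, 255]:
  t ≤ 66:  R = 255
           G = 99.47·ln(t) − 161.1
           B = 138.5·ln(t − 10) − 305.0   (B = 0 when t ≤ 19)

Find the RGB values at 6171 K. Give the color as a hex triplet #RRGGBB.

#FFF9F1

t = 6171/100 = 61.71; the t ≤ 66 branch applies.
R = 255 by definition for t ≤ 66.
G = 99.47·ln 61.71 − 161.1 = 99.47·4.1224 − 161.1 = 248.960.
B = 138.5·ln(61.71 − 10) − 305.0 = 138.5·ln 51.71 − 305.0 = 138.5·3.9457 − 305.0 = 241.473.
Rounded: (255, 249, 241).
In hex: #FFF9F1.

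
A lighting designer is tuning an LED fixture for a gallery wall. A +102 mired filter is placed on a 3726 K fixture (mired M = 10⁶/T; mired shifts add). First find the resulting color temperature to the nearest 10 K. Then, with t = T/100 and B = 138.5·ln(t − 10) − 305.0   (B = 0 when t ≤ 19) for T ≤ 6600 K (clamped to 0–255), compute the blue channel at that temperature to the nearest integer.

M_in = 10⁶/3726 = 268.38; M_out = 268.38 + (+102) = 370.38.
T_out = 10⁶/370.38 = 2699.9 K → 2700 K; t = 27.
B = 138.5·ln(27 − 10) − 305.0 = 138.5·ln 17 − 305.0 = 138.5·2.8332 − 305.0 = 87.400.
Rounded: 87.

87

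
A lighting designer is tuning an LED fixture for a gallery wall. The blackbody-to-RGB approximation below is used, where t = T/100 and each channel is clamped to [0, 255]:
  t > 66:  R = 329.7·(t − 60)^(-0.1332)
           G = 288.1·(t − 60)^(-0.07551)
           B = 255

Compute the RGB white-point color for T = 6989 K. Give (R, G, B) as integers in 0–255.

(243, 242, 255)

t = 6989/100 = 69.89; the t > 66 branch applies.
R = 329.7·(69.89 − 60)^(-0.1332) = 329.7·9.89^(-0.1332) = 329.7·0.73695 = 242.973.
G = 288.1·(69.89 − 60)^(-0.07551) = 288.1·9.89^(-0.07551) = 288.1·0.84111 = 242.324.
B = 255 by definition for t > 66.
Rounded: (243, 242, 255).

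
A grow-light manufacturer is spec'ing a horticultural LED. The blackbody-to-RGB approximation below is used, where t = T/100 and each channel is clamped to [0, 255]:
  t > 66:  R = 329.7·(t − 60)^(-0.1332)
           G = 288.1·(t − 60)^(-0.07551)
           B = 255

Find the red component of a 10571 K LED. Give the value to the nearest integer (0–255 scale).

198

t = 10571/100 = 105.71; the t > 66 branch applies.
R = 329.7·(105.71 − 60)^(-0.1332) = 329.7·45.71^(-0.1332) = 329.7·0.60102 = 198.155.
Rounded: 198.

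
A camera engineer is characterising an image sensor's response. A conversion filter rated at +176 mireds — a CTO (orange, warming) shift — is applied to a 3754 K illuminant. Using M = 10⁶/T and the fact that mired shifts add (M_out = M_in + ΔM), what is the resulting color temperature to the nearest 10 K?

M_in = 10⁶/3754 = 266.38 mireds.
M_out = 266.38 + (+176) = 442.38 mireds.
T_out = 10⁶/442.38 = 2260.5 K → 2260 K.

2260 K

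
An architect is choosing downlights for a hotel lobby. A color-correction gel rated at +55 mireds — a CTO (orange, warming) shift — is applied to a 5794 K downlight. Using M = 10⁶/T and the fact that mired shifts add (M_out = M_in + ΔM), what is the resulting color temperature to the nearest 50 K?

4400 K

M_in = 10⁶/5794 = 172.59 mireds.
M_out = 172.59 + (+55) = 227.59 mireds.
T_out = 10⁶/227.59 = 4393.8 K → 4400 K.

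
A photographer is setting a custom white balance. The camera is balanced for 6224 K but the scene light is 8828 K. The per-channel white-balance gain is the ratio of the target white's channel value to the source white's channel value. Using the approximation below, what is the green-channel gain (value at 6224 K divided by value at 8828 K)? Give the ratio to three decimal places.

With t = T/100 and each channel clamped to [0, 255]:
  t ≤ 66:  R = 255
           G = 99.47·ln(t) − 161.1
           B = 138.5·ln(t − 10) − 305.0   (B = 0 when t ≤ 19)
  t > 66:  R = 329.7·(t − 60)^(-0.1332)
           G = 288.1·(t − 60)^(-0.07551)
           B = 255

1.116

At 8828 K (t = 88.28):
  G = 288.1·(88.28 − 60)^(-0.07551) = 288.1·28.28^(-0.07551) = 288.1·0.77696 = 223.842.
At 6224 K (t = 62.24):
  G = 99.47·ln 62.24 − 161.1 = 99.47·4.1310 − 161.1 = 249.810.
Gain = 249.810 / 223.842 = 1.1160 → 1.116.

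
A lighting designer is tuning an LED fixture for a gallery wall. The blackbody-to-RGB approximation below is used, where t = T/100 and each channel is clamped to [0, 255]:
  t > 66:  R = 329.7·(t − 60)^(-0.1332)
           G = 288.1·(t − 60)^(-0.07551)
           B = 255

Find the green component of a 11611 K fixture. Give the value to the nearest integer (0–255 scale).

213

t = 11611/100 = 116.11; the t > 66 branch applies.
G = 288.1·(116.11 − 60)^(-0.07551) = 288.1·56.11^(-0.07551) = 288.1·0.73779 = 212.556.
Rounded: 213.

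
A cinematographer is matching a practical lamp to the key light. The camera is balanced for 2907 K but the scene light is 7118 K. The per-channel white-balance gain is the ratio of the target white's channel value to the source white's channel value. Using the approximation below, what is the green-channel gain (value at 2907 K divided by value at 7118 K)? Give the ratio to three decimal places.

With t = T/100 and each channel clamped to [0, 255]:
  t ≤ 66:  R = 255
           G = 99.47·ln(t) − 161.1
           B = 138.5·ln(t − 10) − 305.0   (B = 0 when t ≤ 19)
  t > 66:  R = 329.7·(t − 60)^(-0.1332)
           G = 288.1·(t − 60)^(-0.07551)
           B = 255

At 7118 K (t = 71.18):
  G = 288.1·(71.18 − 60)^(-0.07551) = 288.1·11.18^(-0.07551) = 288.1·0.83336 = 240.091.
At 2907 K (t = 29.07):
  G = 99.47·ln 29.07 − 161.1 = 99.47·3.3697 − 161.1 = 174.085.
Gain = 174.085 / 240.091 = 0.7251 → 0.725.

0.725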